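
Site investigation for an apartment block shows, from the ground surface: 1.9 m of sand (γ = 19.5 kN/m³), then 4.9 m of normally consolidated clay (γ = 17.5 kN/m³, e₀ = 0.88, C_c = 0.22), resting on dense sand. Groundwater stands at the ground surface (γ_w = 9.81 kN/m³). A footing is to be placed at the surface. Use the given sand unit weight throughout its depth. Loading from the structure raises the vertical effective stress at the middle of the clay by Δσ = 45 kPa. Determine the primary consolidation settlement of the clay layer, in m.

S_c ≈ 0.197 m

Mid-depth of clay below the ground surface: z = 1.9 + 4.9/2 = 4.35 m.
Total vertical stress at mid-clay: σ_v = 19.5×1.9 + 17.5×2.45 = 79.925 kPa.
Pore pressure: u = 9.81×(4.35 − 0) = 42.673 kPa.
Initial effective stress: σ'_0 = σ_v − u = 79.925 − 42.673 = 37.252 kPa.
Final effective stress: σ'_f = σ'_0 + Δσ = 37.252 + 45 = 82.252 kPa.
Normally consolidated clay, so the full stress increment lies on the virgin compression line:
S_c = C_c·H/(1+e₀)·log₁₀(σ'_f/σ'_0) = 0.22×4.9/(1+0.88)×log₁₀(82.252/37.252)
    = 0.5734 × 0.344 = 0.1972 m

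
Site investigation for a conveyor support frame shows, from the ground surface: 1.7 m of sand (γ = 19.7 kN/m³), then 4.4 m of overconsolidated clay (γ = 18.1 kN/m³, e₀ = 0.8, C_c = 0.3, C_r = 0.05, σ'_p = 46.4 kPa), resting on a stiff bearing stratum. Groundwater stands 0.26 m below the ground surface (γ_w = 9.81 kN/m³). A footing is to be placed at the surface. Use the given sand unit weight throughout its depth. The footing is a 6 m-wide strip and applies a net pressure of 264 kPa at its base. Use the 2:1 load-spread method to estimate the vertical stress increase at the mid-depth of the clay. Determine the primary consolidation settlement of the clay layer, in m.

Mid-depth of clay below the ground surface: z = 1.7 + 4.4/2 = 3.9 m.
Total vertical stress at mid-clay: σ_v = 19.7×1.7 + 18.1×2.2 = 73.31 kPa.
Pore pressure: u = 9.81×(3.9 − 0.26) = 35.708 kPa.
Initial effective stress: σ'_0 = σ_v − u = 73.31 − 35.708 = 37.602 kPa.
Stress increase at mid-clay by the 2:1 spreading method:
Δσ = qB/(B+z) = 264×6/(6+3.9) = 160 kPa
Final effective stress: σ'_f = 37.602 + 160 = 197.6 kPa.
σ'_f = 197.6 > σ'_p = 46.4 kPa, so the stress path crosses the preconsolidation pressure — recompression up to σ'_p, then virgin compression beyond:
S_c = H/(1+e₀)·[C_r·log₁₀(σ'_p/σ'_0) + C_c·log₁₀(σ'_f/σ'_p)]
    = 4.4/1.8 × [0.05×log₁₀(46.4/37.602) + 0.3×log₁₀(197.6/46.4)]
    = 2.4444 × [0.0045654 + 0.18878] = 0.4726 m

S_c ≈ 0.473 m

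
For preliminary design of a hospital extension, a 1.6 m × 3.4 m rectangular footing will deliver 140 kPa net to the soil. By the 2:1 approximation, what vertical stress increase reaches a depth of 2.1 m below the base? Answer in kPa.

By the 2:1 method the load spreads at 1 horizontal : 2 vertical, so at depth z the loaded area has grown by z in each plan dimension:
Δσ = qBL/((B+z)(L+z)) = 140×1.6×3.4/((1.6+2.1)(3.4+2.1)) = 37.425 kPa

Δσ_z ≈ 37.4 kPa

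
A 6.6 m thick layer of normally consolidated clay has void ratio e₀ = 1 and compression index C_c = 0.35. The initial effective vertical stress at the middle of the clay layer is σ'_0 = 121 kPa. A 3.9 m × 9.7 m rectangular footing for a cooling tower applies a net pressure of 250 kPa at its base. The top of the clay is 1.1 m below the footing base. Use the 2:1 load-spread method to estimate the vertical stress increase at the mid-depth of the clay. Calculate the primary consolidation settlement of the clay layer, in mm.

S_c ≈ 257 mm

Mid-depth of clay below the footing base: z = 1.1 + 6.6/2 = 4.4 m.
Stress increase at mid-clay by the 2:1 spreading method:
Δσ = qBL/((B+z)(L+z)) = 250×3.9×9.7/((3.9+4.4)(9.7+4.4)) = 80.813 kPa
Final effective stress: σ'_f = σ'_0 + Δσ = 121 + 80.813 = 201.81 kPa.
Normally consolidated clay, so the full stress increment lies on the virgin compression line:
S_c = C_c·H/(1+e₀)·log₁₀(σ'_f/σ'_0) = 0.35×6.6/(1+1)×log₁₀(201.81/121)
    = 1.155 × 0.22216 = 0.2566 m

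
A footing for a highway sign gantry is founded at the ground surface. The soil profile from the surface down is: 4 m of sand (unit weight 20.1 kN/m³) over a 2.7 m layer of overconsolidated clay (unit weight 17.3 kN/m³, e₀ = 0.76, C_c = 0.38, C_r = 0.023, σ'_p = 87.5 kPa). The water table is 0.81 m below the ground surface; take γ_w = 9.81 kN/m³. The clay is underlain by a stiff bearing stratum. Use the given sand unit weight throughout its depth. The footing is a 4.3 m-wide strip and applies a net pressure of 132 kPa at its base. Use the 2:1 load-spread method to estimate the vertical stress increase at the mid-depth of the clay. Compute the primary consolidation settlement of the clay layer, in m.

S_c ≈ 0.0818 m

Mid-depth of clay below the ground surface: z = 4 + 2.7/2 = 5.35 m.
Total vertical stress at mid-clay: σ_v = 20.1×4 + 17.3×1.35 = 103.76 kPa.
Pore pressure: u = 9.81×(5.35 − 0.81) = 44.537 kPa.
Initial effective stress: σ'_0 = σ_v − u = 103.76 − 44.537 = 59.223 kPa.
Stress increase at mid-clay by the 2:1 spreading method:
Δσ = qB/(B+z) = 132×4.3/(4.3+5.35) = 58.819 kPa
Final effective stress: σ'_f = 59.223 + 58.819 = 118.04 kPa.
σ'_f = 118.04 > σ'_p = 87.5 kPa, so the stress path crosses the preconsolidation pressure — recompression up to σ'_p, then virgin compression beyond:
S_c = H/(1+e₀)·[C_r·log₁₀(σ'_p/σ'_0) + C_c·log₁₀(σ'_f/σ'_p)]
    = 2.7/1.76 × [0.023×log₁₀(87.5/59.223) + 0.38×log₁₀(118.04/87.5)]
    = 1.5341 × [0.0038989 + 0.049408] = 0.08178 m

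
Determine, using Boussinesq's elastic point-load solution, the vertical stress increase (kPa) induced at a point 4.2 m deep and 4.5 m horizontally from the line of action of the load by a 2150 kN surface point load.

Boussinesq vertical stress below a point load on an elastic half-space:
Δσ_z = 3P/(2πz²) · [1 + (r/z)²]^(−5/2)
r/z = 4.5/4.2 = 1.0714; [1+(r/z)²]^(−5/2) = 0.14789.
Δσ_z = 3×2150/(2π×4.2²) × 0.14789 = 58.194 × 0.14789 = 8.606 kPa

Δσ_z ≈ 8.61 kPa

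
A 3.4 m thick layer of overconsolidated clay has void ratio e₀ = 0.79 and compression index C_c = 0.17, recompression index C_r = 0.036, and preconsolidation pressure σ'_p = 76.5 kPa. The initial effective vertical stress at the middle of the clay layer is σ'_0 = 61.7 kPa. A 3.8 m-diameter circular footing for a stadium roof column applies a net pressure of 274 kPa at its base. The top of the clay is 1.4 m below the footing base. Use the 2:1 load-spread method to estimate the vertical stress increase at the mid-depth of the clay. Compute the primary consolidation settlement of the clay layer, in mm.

S_c ≈ 95.9 mm

Mid-depth of clay below the footing base: z = 1.4 + 3.4/2 = 3.1 m.
Stress increase at mid-clay by the 2:1 spreading method:
Δσ ≈ qD²/(D+z)² = 274×3.8²/(3.8+3.1)² = 83.104 kPa
Final effective stress: σ'_f = 61.7 + 83.104 = 144.8 kPa.
σ'_f = 144.8 > σ'_p = 76.5 kPa, so the stress path crosses the preconsolidation pressure — recompression up to σ'_p, then virgin compression beyond:
S_c = H/(1+e₀)·[C_r·log₁₀(σ'_p/σ'_0) + C_c·log₁₀(σ'_f/σ'_p)]
    = 3.4/1.79 × [0.036×log₁₀(76.5/61.7) + 0.17×log₁₀(144.8/76.5)]
    = 1.8994 × [0.0033615 + 0.047108] = 0.09586 m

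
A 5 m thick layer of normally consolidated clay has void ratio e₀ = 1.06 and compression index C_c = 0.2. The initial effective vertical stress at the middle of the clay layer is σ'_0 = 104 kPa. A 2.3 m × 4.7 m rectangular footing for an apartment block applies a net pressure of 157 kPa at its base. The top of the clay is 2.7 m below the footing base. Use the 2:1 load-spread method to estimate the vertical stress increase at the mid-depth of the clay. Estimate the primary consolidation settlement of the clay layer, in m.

Mid-depth of clay below the footing base: z = 2.7 + 5/2 = 5.2 m.
Stress increase at mid-clay by the 2:1 spreading method:
Δσ = qBL/((B+z)(L+z)) = 157×2.3×4.7/((2.3+5.2)(4.7+5.2)) = 22.858 kPa
Final effective stress: σ'_f = σ'_0 + Δσ = 104 + 22.858 = 126.86 kPa.
Normally consolidated clay, so the full stress increment lies on the virgin compression line:
S_c = C_c·H/(1+e₀)·log₁₀(σ'_f/σ'_0) = 0.2×5/(1+1.06)×log₁₀(126.86/104)
    = 0.48544 × 0.086291 = 0.04189 m

S_c ≈ 0.0419 m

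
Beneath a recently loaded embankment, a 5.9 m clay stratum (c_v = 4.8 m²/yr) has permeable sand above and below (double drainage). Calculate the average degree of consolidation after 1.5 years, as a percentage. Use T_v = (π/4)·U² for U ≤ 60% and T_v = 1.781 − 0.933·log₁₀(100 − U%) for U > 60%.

Drainage path length: H_d = H/2 = 2.95 m (double drainage).
T_v = c_v·t/H_d² = 4.8×1.5/2.95² = 0.82735.
T_v = 0.82735 corresponds to the U > 60% branch:
U = 1 − 10^((1.781 − T_v)/0.933)/100 = 0.8948

U ≈ 89.5 %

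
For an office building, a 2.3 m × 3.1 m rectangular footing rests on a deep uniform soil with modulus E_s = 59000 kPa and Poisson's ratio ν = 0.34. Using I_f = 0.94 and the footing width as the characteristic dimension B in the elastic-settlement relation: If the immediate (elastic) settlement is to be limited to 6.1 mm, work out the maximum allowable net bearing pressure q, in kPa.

S_e = q·B·(1−ν²)/E_s · I_f  ⇒  q = S_e·E_s / (B·(1−ν²)·I_f).
q = 0.0061 × 59000 / (2.3 × 0.8844 × 0.94) = 188.2 kPa

q ≈ 188 kPa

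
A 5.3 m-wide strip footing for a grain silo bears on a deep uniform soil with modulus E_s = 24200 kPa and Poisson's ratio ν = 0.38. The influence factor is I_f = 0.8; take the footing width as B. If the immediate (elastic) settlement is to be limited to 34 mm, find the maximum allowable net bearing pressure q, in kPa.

S_e = q·B·(1−ν²)/E_s · I_f  ⇒  q = S_e·E_s / (B·(1−ν²)·I_f).
q = 0.034 × 24200 / (5.3 × 0.8556 × 0.8) = 226.8 kPa

q ≈ 227 kPa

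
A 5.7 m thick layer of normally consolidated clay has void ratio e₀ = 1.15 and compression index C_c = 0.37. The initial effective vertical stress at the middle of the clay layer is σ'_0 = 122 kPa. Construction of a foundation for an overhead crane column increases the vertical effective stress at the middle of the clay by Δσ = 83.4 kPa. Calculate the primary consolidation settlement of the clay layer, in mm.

Final effective stress: σ'_f = σ'_0 + Δσ = 122 + 83.4 = 205.4 kPa.
Normally consolidated clay, so the full stress increment lies on the virgin compression line:
S_c = C_c·H/(1+e₀)·log₁₀(σ'_f/σ'_0) = 0.37×5.7/(1+1.15)×log₁₀(205.4/122)
    = 0.98093 × 0.22624 = 0.2219 m

S_c ≈ 222 mm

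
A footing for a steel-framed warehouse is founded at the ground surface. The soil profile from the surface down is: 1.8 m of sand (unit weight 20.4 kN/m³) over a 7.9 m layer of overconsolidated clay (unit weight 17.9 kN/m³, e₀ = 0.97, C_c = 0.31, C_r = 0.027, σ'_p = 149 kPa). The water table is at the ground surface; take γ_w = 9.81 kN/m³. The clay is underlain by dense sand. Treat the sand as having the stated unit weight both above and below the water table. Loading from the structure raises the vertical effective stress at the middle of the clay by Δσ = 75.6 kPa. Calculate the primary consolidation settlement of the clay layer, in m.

Mid-depth of clay below the ground surface: z = 1.8 + 7.9/2 = 5.75 m.
Total vertical stress at mid-clay: σ_v = 20.4×1.8 + 17.9×3.95 = 107.42 kPa.
Pore pressure: u = 9.81×(5.75 − 0) = 56.408 kPa.
Initial effective stress: σ'_0 = σ_v − u = 107.42 − 56.408 = 51.012 kPa.
Final effective stress: σ'_f = 51.012 + 75.6 = 126.61 kPa.
σ'_f = 126.61 ≤ σ'_p = 149 kPa, so the clay remains overconsolidated and only the recompression index applies:
S_c = C_r·H/(1+e₀)·log₁₀(σ'_f/σ'_0) = 0.027×7.9/1.97×log₁₀(126.61/51.012)
    = 0.10828 × 0.3948 = 0.04275 m

S_c ≈ 0.0427 m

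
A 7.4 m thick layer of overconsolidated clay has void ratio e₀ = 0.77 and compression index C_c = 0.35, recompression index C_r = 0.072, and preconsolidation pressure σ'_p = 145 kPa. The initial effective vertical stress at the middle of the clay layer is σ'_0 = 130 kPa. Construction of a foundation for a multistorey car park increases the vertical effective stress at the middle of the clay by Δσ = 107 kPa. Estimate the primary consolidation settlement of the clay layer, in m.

Final effective stress: σ'_f = 130 + 107 = 237 kPa.
σ'_f = 237 > σ'_p = 145 kPa, so the stress path crosses the preconsolidation pressure — recompression up to σ'_p, then virgin compression beyond:
S_c = H/(1+e₀)·[C_r·log₁₀(σ'_p/σ'_0) + C_c·log₁₀(σ'_f/σ'_p)]
    = 7.4/1.77 × [0.072×log₁₀(145/130) + 0.35×log₁₀(237/145)]
    = 4.1808 × [0.0034146 + 0.074683] = 0.3265 m

S_c ≈ 0.327 m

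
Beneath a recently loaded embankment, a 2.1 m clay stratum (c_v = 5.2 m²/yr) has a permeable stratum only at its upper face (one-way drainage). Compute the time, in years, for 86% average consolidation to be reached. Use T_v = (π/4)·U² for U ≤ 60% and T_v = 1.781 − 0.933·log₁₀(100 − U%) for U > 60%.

Drainage path length: H_d = H = 2.1 m (single drainage).
U > 60%: T_v = 1.781 − 0.933·log₁₀(100 − 86) = 0.71166.
t = T_v·H_d²/c_v = 0.71166×2.1²/5.2 = 0.6035 years.

t ≈ 0.604 years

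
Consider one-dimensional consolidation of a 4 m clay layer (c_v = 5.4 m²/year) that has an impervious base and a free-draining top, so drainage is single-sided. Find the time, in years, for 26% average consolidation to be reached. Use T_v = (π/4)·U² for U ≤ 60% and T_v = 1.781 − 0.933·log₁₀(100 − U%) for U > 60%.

t ≈ 0.157 years

Drainage path length: H_d = H = 4 m (single drainage).
U ≤ 60%: T_v = (π/4)·U² = (π/4)×0.26² = 0.053093.
t = T_v·H_d²/c_v = 0.053093×4²/5.4 = 0.1573 years.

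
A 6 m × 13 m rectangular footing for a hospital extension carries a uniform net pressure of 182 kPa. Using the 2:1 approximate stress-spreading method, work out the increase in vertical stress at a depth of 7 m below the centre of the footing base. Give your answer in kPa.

Δσ_z ≈ 54.6 kPa

By the 2:1 method the load spreads at 1 horizontal : 2 vertical, so at depth z the loaded area has grown by z in each plan dimension:
Δσ = qBL/((B+z)(L+z)) = 182×6×13/((6+7)(13+7)) = 54.6 kPa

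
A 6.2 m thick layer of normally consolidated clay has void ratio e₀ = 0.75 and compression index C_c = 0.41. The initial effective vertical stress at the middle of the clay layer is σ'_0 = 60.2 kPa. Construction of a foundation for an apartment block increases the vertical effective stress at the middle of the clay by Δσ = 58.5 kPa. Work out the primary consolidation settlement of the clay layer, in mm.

S_c ≈ 428 mm

Final effective stress: σ'_f = σ'_0 + Δσ = 60.2 + 58.5 = 118.7 kPa.
Normally consolidated clay, so the full stress increment lies on the virgin compression line:
S_c = C_c·H/(1+e₀)·log₁₀(σ'_f/σ'_0) = 0.41×6.2/(1+0.75)×log₁₀(118.7/60.2)
    = 1.4526 × 0.29485 = 0.4283 m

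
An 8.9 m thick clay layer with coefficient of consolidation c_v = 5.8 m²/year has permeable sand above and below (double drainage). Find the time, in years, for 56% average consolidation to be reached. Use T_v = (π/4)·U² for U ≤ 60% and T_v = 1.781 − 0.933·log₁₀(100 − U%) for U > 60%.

Drainage path length: H_d = H/2 = 4.45 m (double drainage).
U ≤ 60%: T_v = (π/4)·U² = (π/4)×0.56² = 0.2463.
t = T_v·H_d²/c_v = 0.2463×4.45²/5.8 = 0.8409 years.

t ≈ 0.841 years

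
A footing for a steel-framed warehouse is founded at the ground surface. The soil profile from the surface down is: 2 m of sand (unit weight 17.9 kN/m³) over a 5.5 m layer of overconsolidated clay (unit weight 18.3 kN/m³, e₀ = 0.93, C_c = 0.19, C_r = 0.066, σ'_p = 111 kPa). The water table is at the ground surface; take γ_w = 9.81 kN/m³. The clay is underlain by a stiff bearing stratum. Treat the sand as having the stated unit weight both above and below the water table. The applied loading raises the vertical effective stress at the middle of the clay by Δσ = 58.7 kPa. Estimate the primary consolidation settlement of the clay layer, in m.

S_c ≈ 0.0744 m

Mid-depth of clay below the ground surface: z = 2 + 5.5/2 = 4.75 m.
Total vertical stress at mid-clay: σ_v = 17.9×2 + 18.3×2.75 = 86.125 kPa.
Pore pressure: u = 9.81×(4.75 − 0) = 46.598 kPa.
Initial effective stress: σ'_0 = σ_v − u = 86.125 − 46.598 = 39.527 kPa.
Final effective stress: σ'_f = 39.527 + 58.7 = 98.227 kPa.
σ'_f = 98.227 ≤ σ'_p = 111 kPa, so the clay remains overconsolidated and only the recompression index applies:
S_c = C_r·H/(1+e₀)·log₁₀(σ'_f/σ'_0) = 0.066×5.5/1.93×log₁₀(98.227/39.527)
    = 0.18808 × 0.39534 = 0.07436 m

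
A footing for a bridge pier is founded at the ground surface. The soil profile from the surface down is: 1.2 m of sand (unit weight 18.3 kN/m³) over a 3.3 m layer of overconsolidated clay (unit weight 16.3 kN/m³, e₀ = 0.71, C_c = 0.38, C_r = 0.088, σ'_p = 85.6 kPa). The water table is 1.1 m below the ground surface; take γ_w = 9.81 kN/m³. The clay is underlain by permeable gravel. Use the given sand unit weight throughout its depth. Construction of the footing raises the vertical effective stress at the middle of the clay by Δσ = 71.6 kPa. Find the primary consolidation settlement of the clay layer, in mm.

Mid-depth of clay below the ground surface: z = 1.2 + 3.3/2 = 2.85 m.
Total vertical stress at mid-clay: σ_v = 18.3×1.2 + 16.3×1.65 = 48.855 kPa.
Pore pressure: u = 9.81×(2.85 − 1.1) = 17.168 kPa.
Initial effective stress: σ'_0 = σ_v − u = 48.855 − 17.168 = 31.687 kPa.
Final effective stress: σ'_f = 31.687 + 71.6 = 103.29 kPa.
σ'_f = 103.29 > σ'_p = 85.6 kPa, so the stress path crosses the preconsolidation pressure — recompression up to σ'_p, then virgin compression beyond:
S_c = H/(1+e₀)·[C_r·log₁₀(σ'_p/σ'_0) + C_c·log₁₀(σ'_f/σ'_p)]
    = 3.3/1.71 × [0.088×log₁₀(85.6/31.687) + 0.38×log₁₀(103.29/85.6)]
    = 1.9298 × [0.03798 + 0.031002] = 0.1331 m

S_c ≈ 133 mm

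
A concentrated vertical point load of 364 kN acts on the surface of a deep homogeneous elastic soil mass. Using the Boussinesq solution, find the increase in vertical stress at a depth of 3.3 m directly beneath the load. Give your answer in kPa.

Δσ_z ≈ 16 kPa

Boussinesq vertical stress below a point load on an elastic half-space:
Δσ_z = 3P/(2πz²) · [1 + (r/z)²]^(−5/2)
r/z = 0/3.3 = 0; [1+(r/z)²]^(−5/2) = 1.
Δσ_z = 3×364/(2π×3.3²) × 1 = 15.959 × 1 = 15.96 kPa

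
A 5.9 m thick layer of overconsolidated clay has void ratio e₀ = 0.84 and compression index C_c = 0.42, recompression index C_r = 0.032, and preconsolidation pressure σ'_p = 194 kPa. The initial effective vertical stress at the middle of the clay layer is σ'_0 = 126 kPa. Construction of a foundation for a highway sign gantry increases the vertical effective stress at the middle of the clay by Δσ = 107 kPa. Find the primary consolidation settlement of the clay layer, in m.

S_c ≈ 0.126 m

Final effective stress: σ'_f = 126 + 107 = 233 kPa.
σ'_f = 233 > σ'_p = 194 kPa, so the stress path crosses the preconsolidation pressure — recompression up to σ'_p, then virgin compression beyond:
S_c = H/(1+e₀)·[C_r·log₁₀(σ'_p/σ'_0) + C_c·log₁₀(σ'_f/σ'_p)]
    = 5.9/1.84 × [0.032×log₁₀(194/126) + 0.42×log₁₀(233/194)]
    = 3.2065 × [0.0059978 + 0.033413] = 0.1264 m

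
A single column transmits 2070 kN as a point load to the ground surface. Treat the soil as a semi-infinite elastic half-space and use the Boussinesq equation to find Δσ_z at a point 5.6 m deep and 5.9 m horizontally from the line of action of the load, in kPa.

Boussinesq vertical stress below a point load on an elastic half-space:
Δσ_z = 3P/(2πz²) · [1 + (r/z)²]^(−5/2)
r/z = 5.9/5.6 = 1.0536; [1+(r/z)²]^(−5/2) = 0.15463.
Δσ_z = 3×2070/(2π×5.6²) × 0.15463 = 31.516 × 0.15463 = 4.873 kPa

Δσ_z ≈ 4.87 kPa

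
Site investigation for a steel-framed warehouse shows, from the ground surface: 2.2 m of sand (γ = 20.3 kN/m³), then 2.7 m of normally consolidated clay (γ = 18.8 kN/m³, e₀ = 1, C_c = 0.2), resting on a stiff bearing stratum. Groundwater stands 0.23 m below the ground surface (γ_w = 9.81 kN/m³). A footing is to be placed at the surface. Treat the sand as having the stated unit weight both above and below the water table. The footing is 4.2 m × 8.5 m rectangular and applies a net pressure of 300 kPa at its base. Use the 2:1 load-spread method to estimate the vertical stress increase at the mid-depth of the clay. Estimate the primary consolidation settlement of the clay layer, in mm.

Mid-depth of clay below the ground surface: z = 2.2 + 2.7/2 = 3.55 m.
Total vertical stress at mid-clay: σ_v = 20.3×2.2 + 18.8×1.35 = 70.04 kPa.
Pore pressure: u = 9.81×(3.55 − 0.23) = 32.569 kPa.
Initial effective stress: σ'_0 = σ_v − u = 70.04 − 32.569 = 37.471 kPa.
Stress increase at mid-clay by the 2:1 spreading method:
Δσ = qBL/((B+z)(L+z)) = 300×4.2×8.5/((4.2+3.55)(8.5+3.55)) = 114.68 kPa
Final effective stress: σ'_f = σ'_0 + Δσ = 37.471 + 114.68 = 152.15 kPa.
Normally consolidated clay, so the full stress increment lies on the virgin compression line:
S_c = C_c·H/(1+e₀)·log₁₀(σ'_f/σ'_0) = 0.2×2.7/(1+1)×log₁₀(152.15/37.471)
    = 0.27 × 0.60858 = 0.1643 m

S_c ≈ 164 mm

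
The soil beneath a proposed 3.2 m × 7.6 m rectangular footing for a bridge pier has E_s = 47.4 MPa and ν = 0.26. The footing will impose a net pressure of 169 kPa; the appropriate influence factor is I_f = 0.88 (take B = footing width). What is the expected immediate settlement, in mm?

S_e ≈ 9.36 mm

Immediate (elastic) settlement: S_e = q·B·(1−ν²)/E_s · I_f.
E_s = 47.4 MPa = 47400 kPa.
S_e = 169 × 3.2 × (1 − 0.26²) / 47400 × 0.88
    = 169 × 3.2 × 0.9324 / 47400 × 0.88
    = 0.009361 m = 9.361 mm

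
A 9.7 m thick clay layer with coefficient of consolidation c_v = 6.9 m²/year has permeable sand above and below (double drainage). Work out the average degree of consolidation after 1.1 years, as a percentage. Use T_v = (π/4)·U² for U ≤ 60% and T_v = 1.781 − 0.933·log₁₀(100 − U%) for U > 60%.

U ≈ 63.4 %

Drainage path length: H_d = H/2 = 4.85 m (double drainage).
T_v = c_v·t/H_d² = 6.9×1.1/4.85² = 0.32267.
T_v = 0.32267 corresponds to the U > 60% branch:
U = 1 − 10^((1.781 − T_v)/0.933)/100 = 0.6344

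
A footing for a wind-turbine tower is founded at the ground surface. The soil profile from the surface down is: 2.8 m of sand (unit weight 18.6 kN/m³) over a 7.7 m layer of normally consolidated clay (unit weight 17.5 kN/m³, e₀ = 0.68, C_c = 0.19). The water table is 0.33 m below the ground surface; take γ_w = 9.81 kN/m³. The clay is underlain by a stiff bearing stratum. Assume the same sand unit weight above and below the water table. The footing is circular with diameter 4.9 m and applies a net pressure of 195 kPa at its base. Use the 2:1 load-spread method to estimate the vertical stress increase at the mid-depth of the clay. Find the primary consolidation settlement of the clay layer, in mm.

S_c ≈ 180 mm

Mid-depth of clay below the ground surface: z = 2.8 + 7.7/2 = 6.65 m.
Total vertical stress at mid-clay: σ_v = 18.6×2.8 + 17.5×3.85 = 119.45 kPa.
Pore pressure: u = 9.81×(6.65 − 0.33) = 61.999 kPa.
Initial effective stress: σ'_0 = σ_v − u = 119.45 − 61.999 = 57.451 kPa.
Stress increase at mid-clay by the 2:1 spreading method:
Δσ ≈ qD²/(D+z)² = 195×4.9²/(4.9+6.65)² = 35.096 kPa
Final effective stress: σ'_f = σ'_0 + Δσ = 57.451 + 35.096 = 92.547 kPa.
Normally consolidated clay, so the full stress increment lies on the virgin compression line:
S_c = C_c·H/(1+e₀)·log₁₀(σ'_f/σ'_0) = 0.19×7.7/(1+0.68)×log₁₀(92.547/57.451)
    = 0.87083 × 0.20706 = 0.1803 m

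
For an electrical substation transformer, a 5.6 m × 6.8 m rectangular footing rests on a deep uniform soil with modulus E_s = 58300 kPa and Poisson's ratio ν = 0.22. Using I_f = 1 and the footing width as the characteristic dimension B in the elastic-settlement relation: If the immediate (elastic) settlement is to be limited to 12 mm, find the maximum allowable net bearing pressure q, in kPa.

S_e = q·B·(1−ν²)/E_s · I_f  ⇒  q = S_e·E_s / (B·(1−ν²)·I_f).
q = 0.012 × 58300 / (5.6 × 0.9516 × 1) = 131.3 kPa

q ≈ 131 kPa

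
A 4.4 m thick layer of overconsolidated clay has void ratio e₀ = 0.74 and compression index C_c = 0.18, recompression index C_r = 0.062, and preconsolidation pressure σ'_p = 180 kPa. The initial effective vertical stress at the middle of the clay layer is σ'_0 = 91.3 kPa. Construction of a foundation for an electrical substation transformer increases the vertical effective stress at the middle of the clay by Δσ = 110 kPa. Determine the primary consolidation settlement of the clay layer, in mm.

S_c ≈ 68.3 mm

Final effective stress: σ'_f = 91.3 + 110 = 201.3 kPa.
σ'_f = 201.3 > σ'_p = 180 kPa, so the stress path crosses the preconsolidation pressure — recompression up to σ'_p, then virgin compression beyond:
S_c = H/(1+e₀)·[C_r·log₁₀(σ'_p/σ'_0) + C_c·log₁₀(σ'_f/σ'_p)]
    = 4.4/1.74 × [0.062×log₁₀(180/91.3) + 0.18×log₁₀(201.3/180)]
    = 2.5287 × [0.018278 + 0.0087428] = 0.06833 m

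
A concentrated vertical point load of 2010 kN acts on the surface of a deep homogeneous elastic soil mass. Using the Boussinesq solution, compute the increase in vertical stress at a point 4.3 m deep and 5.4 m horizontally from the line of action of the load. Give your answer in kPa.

Δσ_z ≈ 4.87 kPa

Boussinesq vertical stress below a point load on an elastic half-space:
Δσ_z = 3P/(2πz²) · [1 + (r/z)²]^(−5/2)
r/z = 5.4/4.3 = 1.2558; [1+(r/z)²]^(−5/2) = 0.093796.
Δσ_z = 3×2010/(2π×4.3²) × 0.093796 = 51.904 × 0.093796 = 4.868 kPa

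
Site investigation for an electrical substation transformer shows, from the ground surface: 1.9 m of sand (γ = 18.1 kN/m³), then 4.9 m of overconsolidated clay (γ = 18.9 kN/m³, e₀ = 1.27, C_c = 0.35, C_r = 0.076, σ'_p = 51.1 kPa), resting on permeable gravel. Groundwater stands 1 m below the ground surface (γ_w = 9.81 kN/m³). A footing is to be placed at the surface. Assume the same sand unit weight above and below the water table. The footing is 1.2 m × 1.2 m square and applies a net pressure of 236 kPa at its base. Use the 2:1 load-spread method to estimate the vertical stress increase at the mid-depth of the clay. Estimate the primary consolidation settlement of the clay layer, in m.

Mid-depth of clay below the ground surface: z = 1.9 + 4.9/2 = 4.35 m.
Total vertical stress at mid-clay: σ_v = 18.1×1.9 + 18.9×2.45 = 80.695 kPa.
Pore pressure: u = 9.81×(4.35 − 1) = 32.864 kPa.
Initial effective stress: σ'_0 = σ_v − u = 80.695 − 32.864 = 47.831 kPa.
Stress increase at mid-clay by the 2:1 spreading method:
Δσ = qBL/((B+z)(L+z)) = 236×1.2×1.2/((1.2+4.35)(1.2+4.35)) = 11.033 kPa
Final effective stress: σ'_f = 47.831 + 11.033 = 58.864 kPa.
σ'_f = 58.864 > σ'_p = 51.1 kPa, so the stress path crosses the preconsolidation pressure — recompression up to σ'_p, then virgin compression beyond:
S_c = H/(1+e₀)·[C_r·log₁₀(σ'_p/σ'_0) + C_c·log₁₀(σ'_f/σ'_p)]
    = 4.9/2.27 × [0.076×log₁₀(51.1/47.831) + 0.35×log₁₀(58.864/51.1)]
    = 2.1586 × [0.0021821 + 0.0215] = 0.05112 m

S_c ≈ 0.0511 m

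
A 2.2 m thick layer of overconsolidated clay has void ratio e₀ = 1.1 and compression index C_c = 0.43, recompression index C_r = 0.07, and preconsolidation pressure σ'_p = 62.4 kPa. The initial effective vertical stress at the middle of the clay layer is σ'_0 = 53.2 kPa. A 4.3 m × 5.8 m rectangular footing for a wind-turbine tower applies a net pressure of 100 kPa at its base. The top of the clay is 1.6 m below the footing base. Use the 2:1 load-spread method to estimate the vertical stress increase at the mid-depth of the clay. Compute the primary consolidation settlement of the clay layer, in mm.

S_c ≈ 87.5 mm

Mid-depth of clay below the footing base: z = 1.6 + 2.2/2 = 2.7 m.
Stress increase at mid-clay by the 2:1 spreading method:
Δσ = qBL/((B+z)(L+z)) = 100×4.3×5.8/((4.3+2.7)(5.8+2.7)) = 41.916 kPa
Final effective stress: σ'_f = 53.2 + 41.916 = 95.116 kPa.
σ'_f = 95.116 > σ'_p = 62.4 kPa, so the stress path crosses the preconsolidation pressure — recompression up to σ'_p, then virgin compression beyond:
S_c = H/(1+e₀)·[C_r·log₁₀(σ'_p/σ'_0) + C_c·log₁₀(σ'_f/σ'_p)]
    = 2.2/2.1 × [0.07×log₁₀(62.4/53.2) + 0.43×log₁₀(95.116/62.4)]
    = 1.0476 × [0.0048491 + 0.07872] = 0.08755 m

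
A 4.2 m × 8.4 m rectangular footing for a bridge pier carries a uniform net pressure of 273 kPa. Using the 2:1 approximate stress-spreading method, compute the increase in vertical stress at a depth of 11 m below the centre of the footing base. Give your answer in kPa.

By the 2:1 method the load spreads at 1 horizontal : 2 vertical, so at depth z the loaded area has grown by z in each plan dimension:
Δσ = qBL/((B+z)(L+z)) = 273×4.2×8.4/((4.2+11)(8.4+11)) = 32.662 kPa

Δσ_z ≈ 32.7 kPa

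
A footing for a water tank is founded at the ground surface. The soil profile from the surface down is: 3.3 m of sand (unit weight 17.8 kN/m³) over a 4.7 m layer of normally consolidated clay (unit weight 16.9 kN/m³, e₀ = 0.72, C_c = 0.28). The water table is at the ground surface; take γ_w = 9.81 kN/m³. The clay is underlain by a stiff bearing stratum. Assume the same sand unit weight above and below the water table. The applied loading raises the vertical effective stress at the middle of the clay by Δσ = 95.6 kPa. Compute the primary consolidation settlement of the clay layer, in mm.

S_c ≈ 389 mm

Mid-depth of clay below the ground surface: z = 3.3 + 4.7/2 = 5.65 m.
Total vertical stress at mid-clay: σ_v = 17.8×3.3 + 16.9×2.35 = 98.455 kPa.
Pore pressure: u = 9.81×(5.65 − 0) = 55.427 kPa.
Initial effective stress: σ'_0 = σ_v − u = 98.455 − 55.427 = 43.028 kPa.
Final effective stress: σ'_f = σ'_0 + Δσ = 43.028 + 95.6 = 138.63 kPa.
Normally consolidated clay, so the full stress increment lies on the virgin compression line:
S_c = C_c·H/(1+e₀)·log₁₀(σ'_f/σ'_0) = 0.28×4.7/(1+0.72)×log₁₀(138.63/43.028)
    = 0.76512 × 0.50811 = 0.3888 m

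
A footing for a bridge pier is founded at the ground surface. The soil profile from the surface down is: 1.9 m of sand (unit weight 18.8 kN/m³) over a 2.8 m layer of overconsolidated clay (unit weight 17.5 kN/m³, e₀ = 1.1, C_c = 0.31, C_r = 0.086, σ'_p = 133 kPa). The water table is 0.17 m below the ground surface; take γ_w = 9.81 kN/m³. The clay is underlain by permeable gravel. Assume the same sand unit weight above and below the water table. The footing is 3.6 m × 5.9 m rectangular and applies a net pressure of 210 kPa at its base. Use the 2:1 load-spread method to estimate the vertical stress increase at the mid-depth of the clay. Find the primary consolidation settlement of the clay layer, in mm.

S_c ≈ 60.7 mm

Mid-depth of clay below the ground surface: z = 1.9 + 2.8/2 = 3.3 m.
Total vertical stress at mid-clay: σ_v = 18.8×1.9 + 17.5×1.4 = 60.22 kPa.
Pore pressure: u = 9.81×(3.3 − 0.17) = 30.705 kPa.
Initial effective stress: σ'_0 = σ_v − u = 60.22 − 30.705 = 29.515 kPa.
Stress increase at mid-clay by the 2:1 spreading method:
Δσ = qBL/((B+z)(L+z)) = 210×3.6×5.9/((3.6+3.3)(5.9+3.3)) = 70.265 kPa
Final effective stress: σ'_f = 29.515 + 70.265 = 99.78 kPa.
σ'_f = 99.78 ≤ σ'_p = 133 kPa, so the clay remains overconsolidated and only the recompression index applies:
S_c = C_r·H/(1+e₀)·log₁₀(σ'_f/σ'_0) = 0.086×2.8/2.1×log₁₀(99.78/29.515)
    = 0.11466 × 0.529 = 0.06066 m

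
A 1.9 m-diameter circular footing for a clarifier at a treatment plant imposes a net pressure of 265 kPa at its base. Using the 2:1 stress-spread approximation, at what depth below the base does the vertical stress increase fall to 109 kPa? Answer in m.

2:1 spreading — at depth z the loaded area has grown by z in each plan dimension:
qD²/(D+z)² = Δσ_z ⇒ z = D(√(q/Δσ_z) − 1) = 1.9×(√(265/109) − 1) = 1.063 m

z ≈ 1.06 m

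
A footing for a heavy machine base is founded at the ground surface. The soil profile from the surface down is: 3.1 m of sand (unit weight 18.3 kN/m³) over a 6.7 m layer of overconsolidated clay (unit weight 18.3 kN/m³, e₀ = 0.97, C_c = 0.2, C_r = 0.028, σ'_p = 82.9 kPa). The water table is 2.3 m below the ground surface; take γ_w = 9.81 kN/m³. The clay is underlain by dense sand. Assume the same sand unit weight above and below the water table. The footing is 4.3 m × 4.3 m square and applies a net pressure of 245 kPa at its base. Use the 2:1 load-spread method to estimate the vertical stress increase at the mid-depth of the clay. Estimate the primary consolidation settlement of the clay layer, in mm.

S_c ≈ 103 mm

Mid-depth of clay below the ground surface: z = 3.1 + 6.7/2 = 6.45 m.
Total vertical stress at mid-clay: σ_v = 18.3×3.1 + 18.3×3.35 = 118.04 kPa.
Pore pressure: u = 9.81×(6.45 − 2.3) = 40.712 kPa.
Initial effective stress: σ'_0 = σ_v − u = 118.04 − 40.712 = 77.328 kPa.
Stress increase at mid-clay by the 2:1 spreading method:
Δσ = qBL/((B+z)(L+z)) = 245×4.3×4.3/((4.3+6.45)(4.3+6.45)) = 39.2 kPa
Final effective stress: σ'_f = 77.328 + 39.2 = 116.53 kPa.
σ'_f = 116.53 > σ'_p = 82.9 kPa, so the stress path crosses the preconsolidation pressure — recompression up to σ'_p, then virgin compression beyond:
S_c = H/(1+e₀)·[C_r·log₁₀(σ'_p/σ'_0) + C_c·log₁₀(σ'_f/σ'_p)]
    = 6.7/1.97 × [0.028×log₁₀(82.9/77.328) + 0.2×log₁₀(116.53/82.9)]
    = 3.401 × [0.0008461 + 0.029577] = 0.1035 m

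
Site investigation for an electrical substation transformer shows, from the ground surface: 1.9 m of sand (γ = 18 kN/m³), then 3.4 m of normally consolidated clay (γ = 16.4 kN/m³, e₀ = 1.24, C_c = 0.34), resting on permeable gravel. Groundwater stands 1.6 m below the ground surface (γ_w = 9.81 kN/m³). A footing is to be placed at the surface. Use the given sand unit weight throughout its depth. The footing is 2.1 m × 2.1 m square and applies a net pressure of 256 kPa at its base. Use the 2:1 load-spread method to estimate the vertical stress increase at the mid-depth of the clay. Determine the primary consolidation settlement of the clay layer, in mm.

S_c ≈ 134 mm

Mid-depth of clay below the ground surface: z = 1.9 + 3.4/2 = 3.6 m.
Total vertical stress at mid-clay: σ_v = 18×1.9 + 16.4×1.7 = 62.08 kPa.
Pore pressure: u = 9.81×(3.6 − 1.6) = 19.62 kPa.
Initial effective stress: σ'_0 = σ_v − u = 62.08 − 19.62 = 42.46 kPa.
Stress increase at mid-clay by the 2:1 spreading method:
Δσ = qBL/((B+z)(L+z)) = 256×2.1×2.1/((2.1+3.6)(2.1+3.6)) = 34.748 kPa
Final effective stress: σ'_f = σ'_0 + Δσ = 42.46 + 34.748 = 77.208 kPa.
Normally consolidated clay, so the full stress increment lies on the virgin compression line:
S_c = C_c·H/(1+e₀)·log₁₀(σ'_f/σ'_0) = 0.34×3.4/(1+1.24)×log₁₀(77.208/42.46)
    = 0.51607 × 0.25968 = 0.134 m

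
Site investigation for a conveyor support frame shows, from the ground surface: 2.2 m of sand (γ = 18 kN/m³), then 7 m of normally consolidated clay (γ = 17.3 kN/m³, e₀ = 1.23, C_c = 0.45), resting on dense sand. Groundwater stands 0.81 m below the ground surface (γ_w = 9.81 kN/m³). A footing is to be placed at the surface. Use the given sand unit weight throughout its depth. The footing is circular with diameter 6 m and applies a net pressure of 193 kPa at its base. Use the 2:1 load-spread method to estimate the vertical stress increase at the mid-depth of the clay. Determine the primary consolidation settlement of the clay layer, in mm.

Mid-depth of clay below the ground surface: z = 2.2 + 7/2 = 5.7 m.
Total vertical stress at mid-clay: σ_v = 18×2.2 + 17.3×3.5 = 100.15 kPa.
Pore pressure: u = 9.81×(5.7 − 0.81) = 47.971 kPa.
Initial effective stress: σ'_0 = σ_v − u = 100.15 − 47.971 = 52.179 kPa.
Stress increase at mid-clay by the 2:1 spreading method:
Δσ ≈ qD²/(D+z)² = 193×6²/(6+5.7)² = 50.756 kPa
Final effective stress: σ'_f = σ'_0 + Δσ = 52.179 + 50.756 = 102.94 kPa.
Normally consolidated clay, so the full stress increment lies on the virgin compression line:
S_c = C_c·H/(1+e₀)·log₁₀(σ'_f/σ'_0) = 0.45×7/(1+1.23)×log₁₀(102.94/52.179)
    = 1.4126 × 0.29509 = 0.4168 m

S_c ≈ 417 mm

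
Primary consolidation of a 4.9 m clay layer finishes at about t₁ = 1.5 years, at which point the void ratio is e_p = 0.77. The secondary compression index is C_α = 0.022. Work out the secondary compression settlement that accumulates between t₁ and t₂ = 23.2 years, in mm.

Secondary compression: S_s = C_α·H/(1+e_p)·log₁₀(t₂/t₁)
S_s = 0.022×4.9/(1+0.77)×log₁₀(23.2/1.5)
    = 0.0609 × 1.189 = 0.07244 m

S_s ≈ 72.4 mm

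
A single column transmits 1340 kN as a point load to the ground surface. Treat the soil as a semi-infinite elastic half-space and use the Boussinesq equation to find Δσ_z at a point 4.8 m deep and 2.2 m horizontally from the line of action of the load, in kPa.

Δσ_z ≈ 17.2 kPa

Boussinesq vertical stress below a point load on an elastic half-space:
Δσ_z = 3P/(2πz²) · [1 + (r/z)²]^(−5/2)
r/z = 2.2/4.8 = 0.45833; [1+(r/z)²]^(−5/2) = 0.62083.
Δσ_z = 3×1340/(2π×4.8²) × 0.62083 = 27.769 × 0.62083 = 17.24 kPa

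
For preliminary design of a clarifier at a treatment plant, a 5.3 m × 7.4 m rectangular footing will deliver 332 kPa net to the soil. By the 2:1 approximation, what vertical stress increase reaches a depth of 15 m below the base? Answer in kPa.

By the 2:1 method the load spreads at 1 horizontal : 2 vertical, so at depth z the loaded area has grown by z in each plan dimension:
Δσ = qBL/((B+z)(L+z)) = 332×5.3×7.4/((5.3+15)(7.4+15)) = 28.635 kPa

Δσ_z ≈ 28.6 kPa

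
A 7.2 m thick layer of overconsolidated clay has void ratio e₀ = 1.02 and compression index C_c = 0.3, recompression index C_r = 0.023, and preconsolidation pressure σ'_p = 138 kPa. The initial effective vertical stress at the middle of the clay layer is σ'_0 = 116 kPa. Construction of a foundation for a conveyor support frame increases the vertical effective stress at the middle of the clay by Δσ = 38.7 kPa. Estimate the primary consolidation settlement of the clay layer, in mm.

Final effective stress: σ'_f = 116 + 38.7 = 154.7 kPa.
σ'_f = 154.7 > σ'_p = 138 kPa, so the stress path crosses the preconsolidation pressure — recompression up to σ'_p, then virgin compression beyond:
S_c = H/(1+e₀)·[C_r·log₁₀(σ'_p/σ'_0) + C_c·log₁₀(σ'_f/σ'_p)]
    = 7.2/2.02 × [0.023×log₁₀(138/116) + 0.3×log₁₀(154.7/138)]
    = 3.5644 × [0.0017347 + 0.014883] = 0.05923 m

S_c ≈ 59.2 mm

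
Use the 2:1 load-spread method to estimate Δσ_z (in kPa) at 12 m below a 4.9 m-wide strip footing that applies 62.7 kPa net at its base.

Δσ_z ≈ 18.2 kPa

By the 2:1 method the load spreads at 1 horizontal : 2 vertical, so at depth z the loaded area has grown by z in each plan dimension:
Δσ = qB/(B+z) = 62.7×4.9/(4.9+12) = 18.179 kPa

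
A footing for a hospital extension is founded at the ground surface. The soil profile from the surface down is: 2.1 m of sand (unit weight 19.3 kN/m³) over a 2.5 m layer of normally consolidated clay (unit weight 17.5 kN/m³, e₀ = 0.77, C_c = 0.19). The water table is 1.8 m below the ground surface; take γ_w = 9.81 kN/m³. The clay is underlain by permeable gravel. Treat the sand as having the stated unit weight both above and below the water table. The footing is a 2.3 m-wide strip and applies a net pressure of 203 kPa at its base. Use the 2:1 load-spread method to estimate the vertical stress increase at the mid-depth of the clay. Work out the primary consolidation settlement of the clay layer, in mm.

S_c ≈ 118 mm

Mid-depth of clay below the ground surface: z = 2.1 + 2.5/2 = 3.35 m.
Total vertical stress at mid-clay: σ_v = 19.3×2.1 + 17.5×1.25 = 62.405 kPa.
Pore pressure: u = 9.81×(3.35 − 1.8) = 15.206 kPa.
Initial effective stress: σ'_0 = σ_v − u = 62.405 − 15.206 = 47.199 kPa.
Stress increase at mid-clay by the 2:1 spreading method:
Δσ = qB/(B+z) = 203×2.3/(2.3+3.35) = 82.637 kPa
Final effective stress: σ'_f = σ'_0 + Δσ = 47.199 + 82.637 = 129.84 kPa.
Normally consolidated clay, so the full stress increment lies on the virgin compression line:
S_c = C_c·H/(1+e₀)·log₁₀(σ'_f/σ'_0) = 0.19×2.5/(1+0.77)×log₁₀(129.84/47.199)
    = 0.26836 × 0.43948 = 0.1179 m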